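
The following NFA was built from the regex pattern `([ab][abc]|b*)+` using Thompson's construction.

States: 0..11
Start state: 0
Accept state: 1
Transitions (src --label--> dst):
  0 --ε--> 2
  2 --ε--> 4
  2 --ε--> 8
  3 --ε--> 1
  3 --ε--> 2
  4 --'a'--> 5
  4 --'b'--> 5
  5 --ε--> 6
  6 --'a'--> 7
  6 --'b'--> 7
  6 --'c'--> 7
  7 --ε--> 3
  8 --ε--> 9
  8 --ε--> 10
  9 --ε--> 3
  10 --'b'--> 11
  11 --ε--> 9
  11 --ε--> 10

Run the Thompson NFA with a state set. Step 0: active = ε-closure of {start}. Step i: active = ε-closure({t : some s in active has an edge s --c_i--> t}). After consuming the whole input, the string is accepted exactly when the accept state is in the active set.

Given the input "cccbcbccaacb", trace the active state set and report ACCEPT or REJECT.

initial (ε-close {0}): {0,1,2,3,4,8,9,10}
'c' @ 1: {}  — no active states
rest 'ccbcbccaacb' ignored (set empty)
end set {} — state 1 not in

Answer: REJECT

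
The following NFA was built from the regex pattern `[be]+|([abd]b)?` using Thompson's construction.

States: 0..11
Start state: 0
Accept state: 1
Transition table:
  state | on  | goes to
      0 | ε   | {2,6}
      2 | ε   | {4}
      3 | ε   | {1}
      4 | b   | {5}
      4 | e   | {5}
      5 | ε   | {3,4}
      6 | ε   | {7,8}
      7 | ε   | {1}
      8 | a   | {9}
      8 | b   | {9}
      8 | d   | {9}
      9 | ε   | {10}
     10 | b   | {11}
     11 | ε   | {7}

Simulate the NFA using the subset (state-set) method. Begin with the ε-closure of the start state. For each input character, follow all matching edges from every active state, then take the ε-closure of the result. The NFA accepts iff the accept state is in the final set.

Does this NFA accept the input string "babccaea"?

Answer: REJECT

Derivation:
initial (ε-close {0}): {0,1,2,4,6,7,8}
'b' @ 1: {1,3,4,5,9,10}  ✓accept
'a' @ 2: {}  — dead — no transitions
rest 'bccaea' ignored (set empty)
final: {}; accept 1 not in set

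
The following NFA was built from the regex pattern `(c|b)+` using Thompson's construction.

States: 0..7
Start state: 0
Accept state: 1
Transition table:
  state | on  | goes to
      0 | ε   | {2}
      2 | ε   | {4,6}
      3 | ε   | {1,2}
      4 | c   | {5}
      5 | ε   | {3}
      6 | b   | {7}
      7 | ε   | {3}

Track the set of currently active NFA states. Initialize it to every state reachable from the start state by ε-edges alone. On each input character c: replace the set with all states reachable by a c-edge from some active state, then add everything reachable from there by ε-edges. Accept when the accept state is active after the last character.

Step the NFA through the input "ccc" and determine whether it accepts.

start: ε-closure({0}) = {0,2,4,6}
'c' @ 1: {1,2,3,4,5,6}  ✓accept
'c' @ 2: {1,2,3,4,5,6}  ✓accept
'c' @ 3: {1,2,3,4,5,6}  ✓accept
end set {1,2,3,4,5,6} — state 1 in

Answer: ACCEPT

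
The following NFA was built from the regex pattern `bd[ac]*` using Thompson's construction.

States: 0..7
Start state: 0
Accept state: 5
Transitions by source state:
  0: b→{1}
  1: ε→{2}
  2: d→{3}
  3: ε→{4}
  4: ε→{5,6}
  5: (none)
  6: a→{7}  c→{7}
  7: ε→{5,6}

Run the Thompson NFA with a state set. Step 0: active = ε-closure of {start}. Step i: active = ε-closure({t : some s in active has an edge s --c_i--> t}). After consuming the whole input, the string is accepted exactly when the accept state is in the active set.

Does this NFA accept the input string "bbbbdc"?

S₀ = ε-closure({0}) = {0}
'b' @ 1: {1,2}
'b' @ 2: {}  — no active states
rest 'bbdc' ignored (set empty)
end set {} — state 5 not in

Answer: REJECT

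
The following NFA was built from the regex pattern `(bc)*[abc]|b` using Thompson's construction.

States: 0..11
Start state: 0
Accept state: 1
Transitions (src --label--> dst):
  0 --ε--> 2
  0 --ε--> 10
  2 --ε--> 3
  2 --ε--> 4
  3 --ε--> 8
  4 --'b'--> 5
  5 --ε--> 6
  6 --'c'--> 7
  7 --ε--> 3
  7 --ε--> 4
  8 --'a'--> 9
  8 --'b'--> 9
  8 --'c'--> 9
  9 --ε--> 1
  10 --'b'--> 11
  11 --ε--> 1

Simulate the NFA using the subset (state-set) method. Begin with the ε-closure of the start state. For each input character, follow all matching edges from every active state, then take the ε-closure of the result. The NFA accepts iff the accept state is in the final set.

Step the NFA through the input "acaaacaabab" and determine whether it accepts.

Answer: REJECT

Steps:
start: ε-closure({0}) = {0,2,3,4,8,10}
'a' @ 1: {1,9}  ✓accept
'c' @ 2: {}  — no active states
rest 'aaacaabab' ignored (set empty)
end set {} — state 1 not in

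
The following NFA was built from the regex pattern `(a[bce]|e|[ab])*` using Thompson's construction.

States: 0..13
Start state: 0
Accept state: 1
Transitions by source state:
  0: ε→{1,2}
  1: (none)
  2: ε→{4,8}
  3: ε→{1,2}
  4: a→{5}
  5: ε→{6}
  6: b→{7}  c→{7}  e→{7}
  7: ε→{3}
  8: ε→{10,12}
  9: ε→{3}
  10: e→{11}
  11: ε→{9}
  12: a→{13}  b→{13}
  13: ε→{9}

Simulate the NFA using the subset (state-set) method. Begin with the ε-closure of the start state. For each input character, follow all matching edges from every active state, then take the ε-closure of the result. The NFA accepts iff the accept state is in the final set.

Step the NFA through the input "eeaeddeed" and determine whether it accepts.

start: ε-closure({0}) = {0,1,2,4,8,10,12}
'e' @ 1: {1,2,3,4,8,9,10,11,12}  ✓accept
'e' @ 2: {1,2,3,4,8,9,10,11,12}  ✓accept
'a' @ 3: {1,2,3,4,5,6,8,9,10,12,13}  ✓accept
'e' @ 4: {1,2,3,4,7,8,9,10,11,12}  ✓accept
'd' @ 5: {}  — no active states
rest 'deed' ignored (set empty)
after full input: {}  (accept=1 not in)

Answer: REJECT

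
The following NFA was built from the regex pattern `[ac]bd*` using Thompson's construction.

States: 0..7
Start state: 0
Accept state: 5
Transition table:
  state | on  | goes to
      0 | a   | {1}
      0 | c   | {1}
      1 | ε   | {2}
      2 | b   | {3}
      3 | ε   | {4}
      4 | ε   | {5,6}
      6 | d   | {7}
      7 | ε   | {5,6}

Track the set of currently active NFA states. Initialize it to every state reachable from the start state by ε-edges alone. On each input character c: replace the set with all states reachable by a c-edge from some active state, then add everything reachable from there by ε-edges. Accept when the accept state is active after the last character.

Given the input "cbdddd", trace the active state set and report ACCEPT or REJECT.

Answer: ACCEPT

Derivation:
initial (ε-close {0}): {0}
'c' @ 1: {1,2}
'b' @ 2: {3,4,5,6}  (accept∈set)
'd' @ 3: {5,6,7}  (accept∈set)
'd' @ 4: {5,6,7}  (accept∈set)
'd' @ 5: {5,6,7}  (accept∈set)
'd' @ 6: {5,6,7}  (accept∈set)
final: {5,6,7}; accept 5 in set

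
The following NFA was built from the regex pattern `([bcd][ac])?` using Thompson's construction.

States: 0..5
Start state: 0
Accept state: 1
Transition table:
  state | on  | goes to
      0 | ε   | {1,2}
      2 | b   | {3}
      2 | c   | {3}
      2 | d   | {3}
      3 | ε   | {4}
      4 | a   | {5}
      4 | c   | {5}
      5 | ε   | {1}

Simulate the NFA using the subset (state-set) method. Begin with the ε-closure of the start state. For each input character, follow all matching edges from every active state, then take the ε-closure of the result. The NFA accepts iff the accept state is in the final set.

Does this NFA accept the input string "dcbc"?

Answer: REJECT

Trace:
initial (ε-close {0}): {0,1,2}
'd' @ 1: {3,4}
'c' @ 2: {1,5}  [accepting]
'b' @ 3: {}  — no active states
rest 'c' ignored (set empty)
final: {}; accept 1 not in set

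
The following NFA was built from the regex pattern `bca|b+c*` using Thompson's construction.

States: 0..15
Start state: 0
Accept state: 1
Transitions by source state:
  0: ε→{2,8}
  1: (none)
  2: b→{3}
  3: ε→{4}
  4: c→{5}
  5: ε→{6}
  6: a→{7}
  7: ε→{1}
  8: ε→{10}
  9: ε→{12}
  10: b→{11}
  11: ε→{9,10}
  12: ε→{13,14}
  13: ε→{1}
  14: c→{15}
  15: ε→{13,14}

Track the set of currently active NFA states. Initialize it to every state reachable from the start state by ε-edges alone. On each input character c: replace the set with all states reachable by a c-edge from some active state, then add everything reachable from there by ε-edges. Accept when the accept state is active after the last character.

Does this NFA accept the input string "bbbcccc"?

S₀ = ε-closure({0}) = {0,2,8,10}
'b' @ 1: {1,3,4,9,10,11,12,13,14}  [accepting]
'b' @ 2: {1,9,10,11,12,13,14}  [accepting]
'b' @ 3: {1,9,10,11,12,13,14}  [accepting]
'c' @ 4: {1,13,14,15}  [accepting]
'c' @ 5: {1,13,14,15}  [accepting]
'c' @ 6: {1,13,14,15}  [accepting]
'c' @ 7: {1,13,14,15}  [accepting]
final: {1,13,14,15}; accept 1 in set

Answer: ACCEPT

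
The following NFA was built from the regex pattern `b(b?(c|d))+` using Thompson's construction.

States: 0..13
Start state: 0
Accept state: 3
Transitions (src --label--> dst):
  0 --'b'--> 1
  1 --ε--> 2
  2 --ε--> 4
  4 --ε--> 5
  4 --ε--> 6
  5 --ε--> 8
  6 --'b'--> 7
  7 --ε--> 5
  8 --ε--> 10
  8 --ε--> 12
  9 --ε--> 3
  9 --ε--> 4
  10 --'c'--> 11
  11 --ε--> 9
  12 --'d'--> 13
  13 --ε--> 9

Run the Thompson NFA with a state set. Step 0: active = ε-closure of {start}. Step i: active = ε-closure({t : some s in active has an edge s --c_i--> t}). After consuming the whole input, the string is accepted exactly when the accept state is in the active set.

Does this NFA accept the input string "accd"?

start: ε-closure({0}) = {0}
'a' @ 1: {}  — no active states
rest 'ccd' ignored (set empty)
final: {}; accept 3 not in set

Answer: REJECT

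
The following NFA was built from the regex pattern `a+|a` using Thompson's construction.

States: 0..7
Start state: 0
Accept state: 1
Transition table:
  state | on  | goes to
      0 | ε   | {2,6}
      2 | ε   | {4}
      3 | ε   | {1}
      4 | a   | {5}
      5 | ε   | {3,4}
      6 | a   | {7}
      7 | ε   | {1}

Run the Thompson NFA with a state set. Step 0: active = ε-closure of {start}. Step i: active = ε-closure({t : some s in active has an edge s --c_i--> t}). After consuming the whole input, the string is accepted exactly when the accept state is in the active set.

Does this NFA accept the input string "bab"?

start: ε-closure({0}) = {0,2,4,6}
'b' @ 1: {}  — dead — no transitions
rest 'ab' ignored (set empty)
final: {}; accept 1 not in set

Answer: REJECT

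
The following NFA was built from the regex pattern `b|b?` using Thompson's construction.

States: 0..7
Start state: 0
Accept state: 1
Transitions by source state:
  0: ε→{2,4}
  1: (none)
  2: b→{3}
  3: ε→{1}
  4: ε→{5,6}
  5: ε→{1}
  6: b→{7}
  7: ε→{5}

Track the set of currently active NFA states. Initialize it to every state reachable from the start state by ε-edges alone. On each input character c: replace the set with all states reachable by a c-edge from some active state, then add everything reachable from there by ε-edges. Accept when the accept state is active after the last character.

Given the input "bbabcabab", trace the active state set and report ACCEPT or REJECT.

S₀ = ε-closure({0}) = {0,1,2,4,5,6}
'b' @ 1: {1,3,5,7}  [accepting]
'b' @ 2: {}  — no active states
rest 'abcabab' ignored (set empty)
end set {} — state 1 not in

Answer: REJECT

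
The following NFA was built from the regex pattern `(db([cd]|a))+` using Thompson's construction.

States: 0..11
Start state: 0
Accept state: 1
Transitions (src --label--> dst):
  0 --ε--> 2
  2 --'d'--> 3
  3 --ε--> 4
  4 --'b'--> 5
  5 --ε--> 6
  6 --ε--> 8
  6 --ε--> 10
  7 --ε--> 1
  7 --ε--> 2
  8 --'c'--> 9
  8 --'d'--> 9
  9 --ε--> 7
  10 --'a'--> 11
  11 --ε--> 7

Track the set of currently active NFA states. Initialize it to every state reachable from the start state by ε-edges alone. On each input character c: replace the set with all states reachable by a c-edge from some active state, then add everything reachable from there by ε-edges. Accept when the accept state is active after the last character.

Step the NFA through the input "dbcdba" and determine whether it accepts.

initial (ε-close {0}): {0,2}
'd' @ 1: {3,4}
'b' @ 2: {5,6,8,10}
'c' @ 3: {1,2,7,9}  (accept∈set)
'd' @ 4: {3,4}
'b' @ 5: {5,6,8,10}
'a' @ 6: {1,2,7,11}  (accept∈set)
after full input: {1,2,7,11}  (accept=1 in)

Answer: ACCEPT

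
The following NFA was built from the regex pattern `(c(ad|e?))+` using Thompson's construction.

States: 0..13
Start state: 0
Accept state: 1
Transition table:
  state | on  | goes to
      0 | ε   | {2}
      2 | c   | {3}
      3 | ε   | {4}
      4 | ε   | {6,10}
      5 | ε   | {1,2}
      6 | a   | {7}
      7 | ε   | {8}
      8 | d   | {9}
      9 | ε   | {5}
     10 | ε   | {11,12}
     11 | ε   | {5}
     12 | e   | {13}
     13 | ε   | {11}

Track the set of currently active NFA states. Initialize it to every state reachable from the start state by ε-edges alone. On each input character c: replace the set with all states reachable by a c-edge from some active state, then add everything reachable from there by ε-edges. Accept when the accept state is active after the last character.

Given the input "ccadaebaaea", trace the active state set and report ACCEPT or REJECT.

S₀ = ε-closure({0}) = {0,2}
'c' @ 1: {1,2,3,4,5,6,10,11,12}  ✓accept
'c' @ 2: {1,2,3,4,5,6,10,11,12}  ✓accept
'a' @ 3: {7,8}
'd' @ 4: {1,2,5,9}  ✓accept
'a' @ 5: {}  — dead — no transitions
rest 'ebaaea' ignored (set empty)
end set {} — state 1 not in

Answer: REJECT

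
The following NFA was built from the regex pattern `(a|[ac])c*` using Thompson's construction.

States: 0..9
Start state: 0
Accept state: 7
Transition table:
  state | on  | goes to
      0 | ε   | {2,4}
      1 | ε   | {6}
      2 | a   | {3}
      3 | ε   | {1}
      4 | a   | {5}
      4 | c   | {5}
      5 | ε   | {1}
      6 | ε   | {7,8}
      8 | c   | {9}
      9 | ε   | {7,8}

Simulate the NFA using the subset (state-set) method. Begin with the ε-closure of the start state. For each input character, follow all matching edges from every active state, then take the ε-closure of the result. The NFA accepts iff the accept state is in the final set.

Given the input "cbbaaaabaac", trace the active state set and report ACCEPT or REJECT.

S₀ = ε-closure({0}) = {0,2,4}
'c' @ 1: {1,5,6,7,8}  (accept∈set)
'b' @ 2: {}  — no active states
rest 'baaaabaac' ignored (set empty)
after full input: {}  (accept=7 not in)

Answer: REJECT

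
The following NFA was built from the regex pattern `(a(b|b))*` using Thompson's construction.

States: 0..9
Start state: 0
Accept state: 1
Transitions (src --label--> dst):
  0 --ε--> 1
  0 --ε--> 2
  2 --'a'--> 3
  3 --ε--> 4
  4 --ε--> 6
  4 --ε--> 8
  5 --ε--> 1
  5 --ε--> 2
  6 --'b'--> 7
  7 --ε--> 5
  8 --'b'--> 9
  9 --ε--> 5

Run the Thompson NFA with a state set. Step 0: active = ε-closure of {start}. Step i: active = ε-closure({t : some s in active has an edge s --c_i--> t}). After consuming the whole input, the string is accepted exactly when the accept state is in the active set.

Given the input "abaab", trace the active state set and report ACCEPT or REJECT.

start: ε-closure({0}) = {0,1,2}
'a' @ 1: {3,4,6,8}
'b' @ 2: {1,2,5,7,9}  [accepting]
'a' @ 3: {3,4,6,8}
'a' @ 4: {}  — dead — no transitions
rest 'b' ignored (set empty)
end set {} — state 1 not in

Answer: REJECT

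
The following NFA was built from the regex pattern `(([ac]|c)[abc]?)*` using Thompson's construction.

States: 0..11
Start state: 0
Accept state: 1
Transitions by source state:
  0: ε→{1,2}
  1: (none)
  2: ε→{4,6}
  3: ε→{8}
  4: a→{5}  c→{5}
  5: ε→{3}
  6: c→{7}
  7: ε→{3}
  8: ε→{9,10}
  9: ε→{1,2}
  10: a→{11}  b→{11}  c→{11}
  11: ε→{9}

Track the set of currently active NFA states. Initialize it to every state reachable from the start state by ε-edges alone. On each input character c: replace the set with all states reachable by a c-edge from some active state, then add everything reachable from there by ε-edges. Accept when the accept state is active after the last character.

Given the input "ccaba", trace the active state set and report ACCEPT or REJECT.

Answer: ACCEPT

Steps:
start: ε-closure({0}) = {0,1,2,4,6}
'c' @ 1: {1,2,3,4,5,6,7,8,9,10}  (accept∈set)
'c' @ 2: {1,2,3,4,5,6,7,8,9,10,11}  (accept∈set)
'a' @ 3: {1,2,3,4,5,6,8,9,10,11}  (accept∈set)
'b' @ 4: {1,2,4,6,9,11}  (accept∈set)
'a' @ 5: {1,2,3,4,5,6,8,9,10}  (accept∈set)
final: {1,2,3,4,5,6,8,9,10}; accept 1 in set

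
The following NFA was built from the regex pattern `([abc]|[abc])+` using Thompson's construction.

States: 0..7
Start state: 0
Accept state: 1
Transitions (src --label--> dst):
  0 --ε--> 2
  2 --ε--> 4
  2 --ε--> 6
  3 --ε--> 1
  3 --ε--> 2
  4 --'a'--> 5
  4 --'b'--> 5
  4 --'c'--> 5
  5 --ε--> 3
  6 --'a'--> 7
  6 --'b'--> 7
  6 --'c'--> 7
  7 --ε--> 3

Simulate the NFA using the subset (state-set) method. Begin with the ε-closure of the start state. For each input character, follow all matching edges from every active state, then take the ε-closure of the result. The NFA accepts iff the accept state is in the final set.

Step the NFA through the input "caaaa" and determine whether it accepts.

start: ε-closure({0}) = {0,2,4,6}
'c' @ 1: {1,2,3,4,5,6,7}  [accepting]
'a' @ 2: {1,2,3,4,5,6,7}  [accepting]
'a' @ 3: {1,2,3,4,5,6,7}  [accepting]
'a' @ 4: {1,2,3,4,5,6,7}  [accepting]
'a' @ 5: {1,2,3,4,5,6,7}  [accepting]
after full input: {1,2,3,4,5,6,7}  (accept=1 in)

Answer: ACCEPT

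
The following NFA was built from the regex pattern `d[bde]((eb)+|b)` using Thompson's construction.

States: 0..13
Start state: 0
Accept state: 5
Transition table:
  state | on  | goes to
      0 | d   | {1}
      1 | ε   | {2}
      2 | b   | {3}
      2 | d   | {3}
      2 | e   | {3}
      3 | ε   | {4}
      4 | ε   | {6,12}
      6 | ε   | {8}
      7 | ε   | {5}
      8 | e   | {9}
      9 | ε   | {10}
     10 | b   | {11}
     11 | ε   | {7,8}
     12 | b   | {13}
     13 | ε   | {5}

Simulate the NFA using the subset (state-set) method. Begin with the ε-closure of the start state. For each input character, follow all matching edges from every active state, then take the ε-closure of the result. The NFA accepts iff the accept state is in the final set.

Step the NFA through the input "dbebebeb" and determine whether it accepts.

Answer: ACCEPT

Trace:
initial (ε-close {0}): {0}
'd' @ 1: {1,2}
'b' @ 2: {3,4,6,8,12}
'e' @ 3: {9,10}
'b' @ 4: {5,7,8,11}  ✓accept
'e' @ 5: {9,10}
'b' @ 6: {5,7,8,11}  ✓accept
'e' @ 7: {9,10}
'b' @ 8: {5,7,8,11}  ✓accept
final: {5,7,8,11}; accept 5 in set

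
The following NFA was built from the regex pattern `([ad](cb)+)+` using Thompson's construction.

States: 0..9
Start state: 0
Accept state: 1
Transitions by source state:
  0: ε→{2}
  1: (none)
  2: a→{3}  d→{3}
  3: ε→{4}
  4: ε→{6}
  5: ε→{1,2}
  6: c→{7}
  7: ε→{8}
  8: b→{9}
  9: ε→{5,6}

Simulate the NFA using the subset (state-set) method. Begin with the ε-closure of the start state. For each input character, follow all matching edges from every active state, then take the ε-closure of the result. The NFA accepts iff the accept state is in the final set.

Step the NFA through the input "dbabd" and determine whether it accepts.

Answer: REJECT

Trace:
start: ε-closure({0}) = {0,2}
'd' @ 1: {3,4,6}
'b' @ 2: {}  — no active states
rest 'abd' ignored (set empty)
end set {} — state 1 not in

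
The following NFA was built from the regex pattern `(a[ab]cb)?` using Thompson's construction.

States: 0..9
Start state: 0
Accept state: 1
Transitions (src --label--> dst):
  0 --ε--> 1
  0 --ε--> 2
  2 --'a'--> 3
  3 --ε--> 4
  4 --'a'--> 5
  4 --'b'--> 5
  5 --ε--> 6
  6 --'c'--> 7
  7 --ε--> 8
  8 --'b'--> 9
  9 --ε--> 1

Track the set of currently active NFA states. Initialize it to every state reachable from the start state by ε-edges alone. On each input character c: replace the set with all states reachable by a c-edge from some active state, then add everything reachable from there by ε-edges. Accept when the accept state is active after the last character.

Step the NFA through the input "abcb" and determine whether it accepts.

Answer: ACCEPT

Trace:
S₀ = ε-closure({0}) = {0,1,2}
'a' @ 1: {3,4}
'b' @ 2: {5,6}
'c' @ 3: {7,8}
'b' @ 4: {1,9}  (accept∈set)
end set {1,9} — state 1 in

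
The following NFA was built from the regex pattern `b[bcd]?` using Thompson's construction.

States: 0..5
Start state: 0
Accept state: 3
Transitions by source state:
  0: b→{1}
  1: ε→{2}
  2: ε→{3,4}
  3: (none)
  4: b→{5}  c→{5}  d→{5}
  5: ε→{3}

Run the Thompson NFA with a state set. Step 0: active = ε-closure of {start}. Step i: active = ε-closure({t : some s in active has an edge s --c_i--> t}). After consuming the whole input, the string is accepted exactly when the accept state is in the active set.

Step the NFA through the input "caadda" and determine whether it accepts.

start: ε-closure({0}) = {0}
'c' @ 1: {}  — no active states
rest 'aadda' ignored (set empty)
end set {} — state 3 not in

Answer: REJECT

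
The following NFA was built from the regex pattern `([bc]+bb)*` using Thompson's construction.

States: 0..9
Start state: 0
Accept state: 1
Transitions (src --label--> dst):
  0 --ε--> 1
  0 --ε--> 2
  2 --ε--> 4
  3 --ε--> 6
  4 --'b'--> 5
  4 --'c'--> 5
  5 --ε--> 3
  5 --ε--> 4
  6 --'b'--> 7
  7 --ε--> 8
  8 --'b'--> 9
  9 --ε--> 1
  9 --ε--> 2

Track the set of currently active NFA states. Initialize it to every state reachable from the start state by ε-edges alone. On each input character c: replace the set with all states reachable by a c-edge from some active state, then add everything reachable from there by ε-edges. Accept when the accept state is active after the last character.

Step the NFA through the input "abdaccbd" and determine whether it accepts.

S₀ = ε-closure({0}) = {0,1,2,4}
'a' @ 1: {}  — state set empty
rest 'bdaccbd' ignored (set empty)
after full input: {}  (accept=1 not in)

Answer: REJECT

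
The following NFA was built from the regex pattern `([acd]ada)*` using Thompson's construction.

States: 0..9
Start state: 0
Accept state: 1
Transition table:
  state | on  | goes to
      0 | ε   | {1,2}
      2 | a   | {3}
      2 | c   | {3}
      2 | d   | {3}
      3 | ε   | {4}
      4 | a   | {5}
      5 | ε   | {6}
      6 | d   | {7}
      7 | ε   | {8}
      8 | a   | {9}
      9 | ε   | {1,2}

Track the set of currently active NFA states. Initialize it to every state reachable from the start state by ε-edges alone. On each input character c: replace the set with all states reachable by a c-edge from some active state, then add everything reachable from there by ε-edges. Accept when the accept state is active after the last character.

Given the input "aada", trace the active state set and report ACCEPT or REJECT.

initial (ε-close {0}): {0,1,2}
'a' @ 1: {3,4}
'a' @ 2: {5,6}
'd' @ 3: {7,8}
'a' @ 4: {1,2,9}  (accept∈set)
end set {1,2,9} — state 1 in

Answer: ACCEPT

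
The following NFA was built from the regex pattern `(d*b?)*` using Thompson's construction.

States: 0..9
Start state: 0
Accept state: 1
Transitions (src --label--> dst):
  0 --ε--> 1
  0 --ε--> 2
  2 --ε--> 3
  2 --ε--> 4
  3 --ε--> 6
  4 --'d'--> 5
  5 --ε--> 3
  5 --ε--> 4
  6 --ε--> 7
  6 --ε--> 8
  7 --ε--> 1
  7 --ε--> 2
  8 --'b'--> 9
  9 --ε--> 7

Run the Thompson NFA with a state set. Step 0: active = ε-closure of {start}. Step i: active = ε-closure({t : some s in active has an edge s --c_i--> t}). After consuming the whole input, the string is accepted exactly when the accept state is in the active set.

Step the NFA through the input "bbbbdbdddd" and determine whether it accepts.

initial (ε-close {0}): {0,1,2,3,4,6,7,8}
'b' @ 1: {1,2,3,4,6,7,8,9}  ✓accept
'b' @ 2: {1,2,3,4,6,7,8,9}  ✓accept
'b' @ 3: {1,2,3,4,6,7,8,9}  ✓accept
'b' @ 4: {1,2,3,4,6,7,8,9}  ✓accept
'd' @ 5: {1,2,3,4,5,6,7,8}  ✓accept
'b' @ 6: {1,2,3,4,6,7,8,9}  ✓accept
'd' @ 7: {1,2,3,4,5,6,7,8}  ✓accept
'd' @ 8: {1,2,3,4,5,6,7,8}  ✓accept
'd' @ 9: {1,2,3,4,5,6,7,8}  ✓accept
'd' @ 10: {1,2,3,4,5,6,7,8}  ✓accept
end set {1,2,3,4,5,6,7,8} — state 1 in

Answer: ACCEPT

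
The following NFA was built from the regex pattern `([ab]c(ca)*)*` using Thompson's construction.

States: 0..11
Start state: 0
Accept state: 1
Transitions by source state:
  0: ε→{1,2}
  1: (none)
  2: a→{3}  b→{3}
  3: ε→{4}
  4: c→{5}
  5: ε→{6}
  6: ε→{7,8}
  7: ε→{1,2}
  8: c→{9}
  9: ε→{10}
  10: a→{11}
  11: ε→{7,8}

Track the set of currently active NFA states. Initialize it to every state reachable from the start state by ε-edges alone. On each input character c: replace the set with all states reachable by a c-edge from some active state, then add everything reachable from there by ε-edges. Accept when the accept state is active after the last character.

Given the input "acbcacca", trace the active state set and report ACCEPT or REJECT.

S₀ = ε-closure({0}) = {0,1,2}
'a' @ 1: {3,4}
'c' @ 2: {1,2,5,6,7,8}  (accept∈set)
'b' @ 3: {3,4}
'c' @ 4: {1,2,5,6,7,8}  (accept∈set)
'a' @ 5: {3,4}
'c' @ 6: {1,2,5,6,7,8}  (accept∈set)
'c' @ 7: {9,10}
'a' @ 8: {1,2,7,8,11}  (accept∈set)
final: {1,2,7,8,11}; accept 1 in set

Answer: ACCEPT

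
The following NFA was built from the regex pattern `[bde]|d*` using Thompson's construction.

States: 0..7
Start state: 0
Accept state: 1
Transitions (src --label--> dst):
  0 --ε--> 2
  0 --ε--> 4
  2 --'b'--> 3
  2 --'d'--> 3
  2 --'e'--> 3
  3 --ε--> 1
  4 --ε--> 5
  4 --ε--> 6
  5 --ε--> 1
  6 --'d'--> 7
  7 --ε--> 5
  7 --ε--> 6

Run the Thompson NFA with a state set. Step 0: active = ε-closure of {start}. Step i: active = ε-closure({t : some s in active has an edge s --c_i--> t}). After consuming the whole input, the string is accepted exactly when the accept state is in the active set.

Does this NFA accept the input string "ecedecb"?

Answer: REJECT

Trace:
initial (ε-close {0}): {0,1,2,4,5,6}
'e' @ 1: {1,3}  ✓accept
'c' @ 2: {}  — dead — no transitions
rest 'edecb' ignored (set empty)
final: {}; accept 1 not in set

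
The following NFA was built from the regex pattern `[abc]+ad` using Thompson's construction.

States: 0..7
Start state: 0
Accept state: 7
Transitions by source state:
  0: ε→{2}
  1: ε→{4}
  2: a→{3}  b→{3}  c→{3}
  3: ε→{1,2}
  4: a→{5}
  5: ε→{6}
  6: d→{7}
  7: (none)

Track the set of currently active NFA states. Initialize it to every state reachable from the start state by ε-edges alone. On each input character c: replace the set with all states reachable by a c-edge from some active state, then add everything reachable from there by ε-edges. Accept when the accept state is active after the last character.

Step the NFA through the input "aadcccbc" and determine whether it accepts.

Answer: REJECT

Trace:
initial (ε-close {0}): {0,2}
'a' @ 1: {1,2,3,4}
'a' @ 2: {1,2,3,4,5,6}
'd' @ 3: {7}  ✓accept
'c' @ 4: {}  — state set empty
rest 'ccbc' ignored (set empty)
after full input: {}  (accept=7 not in)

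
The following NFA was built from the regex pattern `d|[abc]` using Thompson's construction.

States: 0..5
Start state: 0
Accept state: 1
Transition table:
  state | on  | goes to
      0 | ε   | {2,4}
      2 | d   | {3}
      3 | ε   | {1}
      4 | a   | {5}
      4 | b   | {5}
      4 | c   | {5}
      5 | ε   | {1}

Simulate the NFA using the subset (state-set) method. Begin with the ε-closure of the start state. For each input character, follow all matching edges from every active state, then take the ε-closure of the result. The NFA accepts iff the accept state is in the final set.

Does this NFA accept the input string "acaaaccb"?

start: ε-closure({0}) = {0,2,4}
'a' @ 1: {1,5}  (accept∈set)
'c' @ 2: {}  — state set empty
rest 'aaaccb' ignored (set empty)
end set {} — state 1 not in

Answer: REJECT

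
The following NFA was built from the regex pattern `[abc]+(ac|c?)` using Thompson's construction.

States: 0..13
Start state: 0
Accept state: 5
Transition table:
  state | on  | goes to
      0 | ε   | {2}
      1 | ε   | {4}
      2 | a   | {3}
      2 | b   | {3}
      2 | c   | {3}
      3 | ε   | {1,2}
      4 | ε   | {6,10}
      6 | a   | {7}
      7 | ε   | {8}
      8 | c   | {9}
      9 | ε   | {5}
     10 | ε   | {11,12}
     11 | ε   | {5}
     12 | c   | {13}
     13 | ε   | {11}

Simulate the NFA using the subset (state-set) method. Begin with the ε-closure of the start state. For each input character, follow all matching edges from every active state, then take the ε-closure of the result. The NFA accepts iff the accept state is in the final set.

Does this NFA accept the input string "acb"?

start: ε-closure({0}) = {0,2}
'a' @ 1: {1,2,3,4,5,6,10,11,12}  [accepting]
'c' @ 2: {1,2,3,4,5,6,10,11,12,13}  [accepting]
'b' @ 3: {1,2,3,4,5,6,10,11,12}  [accepting]
final: {1,2,3,4,5,6,10,11,12}; accept 5 in set

Answer: ACCEPT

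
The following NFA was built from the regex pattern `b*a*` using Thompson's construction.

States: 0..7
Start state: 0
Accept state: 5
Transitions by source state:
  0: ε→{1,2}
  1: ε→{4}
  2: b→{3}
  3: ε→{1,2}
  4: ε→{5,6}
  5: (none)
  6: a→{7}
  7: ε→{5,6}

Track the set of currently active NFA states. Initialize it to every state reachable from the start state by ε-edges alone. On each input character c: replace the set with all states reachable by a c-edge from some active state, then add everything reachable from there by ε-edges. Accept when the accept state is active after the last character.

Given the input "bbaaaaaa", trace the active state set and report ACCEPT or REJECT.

initial (ε-close {0}): {0,1,2,4,5,6}
'b' @ 1: {1,2,3,4,5,6}  [accepting]
'b' @ 2: {1,2,3,4,5,6}  [accepting]
'a' @ 3: {5,6,7}  [accepting]
'a' @ 4: {5,6,7}  [accepting]
'a' @ 5: {5,6,7}  [accepting]
'a' @ 6: {5,6,7}  [accepting]
'a' @ 7: {5,6,7}  [accepting]
'a' @ 8: {5,6,7}  [accepting]
after full input: {5,6,7}  (accept=5 in)

Answer: ACCEPT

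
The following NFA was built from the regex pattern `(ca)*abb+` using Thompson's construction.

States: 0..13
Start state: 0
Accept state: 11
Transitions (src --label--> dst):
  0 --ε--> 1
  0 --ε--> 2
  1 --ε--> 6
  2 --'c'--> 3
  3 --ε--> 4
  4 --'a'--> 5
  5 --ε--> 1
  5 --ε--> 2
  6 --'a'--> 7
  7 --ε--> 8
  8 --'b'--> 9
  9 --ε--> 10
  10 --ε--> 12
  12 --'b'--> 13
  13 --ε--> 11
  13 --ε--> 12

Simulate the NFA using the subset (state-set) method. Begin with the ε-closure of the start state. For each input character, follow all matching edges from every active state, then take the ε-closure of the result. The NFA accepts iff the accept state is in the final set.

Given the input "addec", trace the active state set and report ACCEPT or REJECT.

Answer: REJECT

Steps:
initial (ε-close {0}): {0,1,2,6}
'a' @ 1: {7,8}
'd' @ 2: {}  — no active states
rest 'dec' ignored (set empty)
after full input: {}  (accept=11 not in)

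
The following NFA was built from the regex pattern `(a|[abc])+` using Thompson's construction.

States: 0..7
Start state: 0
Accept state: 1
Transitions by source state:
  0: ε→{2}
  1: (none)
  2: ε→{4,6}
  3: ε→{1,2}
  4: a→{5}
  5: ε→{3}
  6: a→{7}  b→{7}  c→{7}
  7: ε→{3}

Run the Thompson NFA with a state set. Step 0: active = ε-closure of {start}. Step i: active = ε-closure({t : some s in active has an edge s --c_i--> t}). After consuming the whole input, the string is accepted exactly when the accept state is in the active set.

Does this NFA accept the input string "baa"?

initial (ε-close {0}): {0,2,4,6}
'b' @ 1: {1,2,3,4,6,7}  (accept∈set)
'a' @ 2: {1,2,3,4,5,6,7}  (accept∈set)
'a' @ 3: {1,2,3,4,5,6,7}  (accept∈set)
after full input: {1,2,3,4,5,6,7}  (accept=1 in)

Answer: ACCEPT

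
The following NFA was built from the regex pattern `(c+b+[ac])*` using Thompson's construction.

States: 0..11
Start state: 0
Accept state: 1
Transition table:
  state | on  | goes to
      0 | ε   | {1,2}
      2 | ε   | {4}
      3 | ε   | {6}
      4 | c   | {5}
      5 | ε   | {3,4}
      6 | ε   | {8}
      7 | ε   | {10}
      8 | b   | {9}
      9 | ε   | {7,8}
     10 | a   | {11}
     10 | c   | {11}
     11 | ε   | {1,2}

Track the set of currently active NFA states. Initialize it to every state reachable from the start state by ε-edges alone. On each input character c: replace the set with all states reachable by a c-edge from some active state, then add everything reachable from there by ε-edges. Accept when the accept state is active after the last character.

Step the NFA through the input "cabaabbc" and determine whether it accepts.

S₀ = ε-closure({0}) = {0,1,2,4}
'c' @ 1: {3,4,5,6,8}
'a' @ 2: {}  — dead — no transitions
rest 'baabbc' ignored (set empty)
after full input: {}  (accept=1 not in)

Answer: REJECT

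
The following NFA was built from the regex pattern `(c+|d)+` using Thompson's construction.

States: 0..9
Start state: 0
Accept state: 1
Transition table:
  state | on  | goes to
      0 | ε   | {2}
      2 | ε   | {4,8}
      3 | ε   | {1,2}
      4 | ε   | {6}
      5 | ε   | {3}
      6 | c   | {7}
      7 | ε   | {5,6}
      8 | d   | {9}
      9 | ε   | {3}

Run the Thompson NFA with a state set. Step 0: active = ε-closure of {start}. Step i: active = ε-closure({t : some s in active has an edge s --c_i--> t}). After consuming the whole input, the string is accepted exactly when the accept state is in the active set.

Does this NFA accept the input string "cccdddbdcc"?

Answer: REJECT

Derivation:
S₀ = ε-closure({0}) = {0,2,4,6,8}
'c' @ 1: {1,2,3,4,5,6,7,8}  ✓accept
'c' @ 2: {1,2,3,4,5,6,7,8}  ✓accept
'c' @ 3: {1,2,3,4,5,6,7,8}  ✓accept
'd' @ 4: {1,2,3,4,6,8,9}  ✓accept
'd' @ 5: {1,2,3,4,6,8,9}  ✓accept
'd' @ 6: {1,2,3,4,6,8,9}  ✓accept
'b' @ 7: {}  — no active states
rest 'dcc' ignored (set empty)
end set {} — state 1 not in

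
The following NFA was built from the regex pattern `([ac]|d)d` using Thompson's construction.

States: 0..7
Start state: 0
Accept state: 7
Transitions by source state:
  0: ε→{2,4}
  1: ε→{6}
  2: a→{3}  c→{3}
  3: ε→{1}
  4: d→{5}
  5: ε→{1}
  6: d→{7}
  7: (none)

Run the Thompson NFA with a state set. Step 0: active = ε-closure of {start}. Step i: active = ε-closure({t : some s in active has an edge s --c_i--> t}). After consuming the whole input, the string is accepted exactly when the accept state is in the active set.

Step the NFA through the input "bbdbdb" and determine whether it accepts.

Answer: REJECT

Steps:
S₀ = ε-closure({0}) = {0,2,4}
'b' @ 1: {}  — dead — no transitions
rest 'bdbdb' ignored (set empty)
end set {} — state 7 not in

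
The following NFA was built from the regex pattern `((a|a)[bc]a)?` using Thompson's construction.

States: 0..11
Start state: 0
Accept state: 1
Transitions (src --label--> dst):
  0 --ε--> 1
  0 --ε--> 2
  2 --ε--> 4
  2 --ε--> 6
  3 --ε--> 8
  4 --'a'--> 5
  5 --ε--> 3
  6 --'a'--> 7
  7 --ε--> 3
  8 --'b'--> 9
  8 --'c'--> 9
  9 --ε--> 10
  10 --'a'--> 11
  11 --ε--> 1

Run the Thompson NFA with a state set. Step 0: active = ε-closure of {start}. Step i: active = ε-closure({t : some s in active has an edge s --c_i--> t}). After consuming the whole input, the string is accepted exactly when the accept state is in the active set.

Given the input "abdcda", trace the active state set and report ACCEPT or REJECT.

start: ε-closure({0}) = {0,1,2,4,6}
'a' @ 1: {3,5,7,8}
'b' @ 2: {9,10}
'd' @ 3: {}  — dead — no transitions
rest 'cda' ignored (set empty)
final: {}; accept 1 not in set

Answer: REJECT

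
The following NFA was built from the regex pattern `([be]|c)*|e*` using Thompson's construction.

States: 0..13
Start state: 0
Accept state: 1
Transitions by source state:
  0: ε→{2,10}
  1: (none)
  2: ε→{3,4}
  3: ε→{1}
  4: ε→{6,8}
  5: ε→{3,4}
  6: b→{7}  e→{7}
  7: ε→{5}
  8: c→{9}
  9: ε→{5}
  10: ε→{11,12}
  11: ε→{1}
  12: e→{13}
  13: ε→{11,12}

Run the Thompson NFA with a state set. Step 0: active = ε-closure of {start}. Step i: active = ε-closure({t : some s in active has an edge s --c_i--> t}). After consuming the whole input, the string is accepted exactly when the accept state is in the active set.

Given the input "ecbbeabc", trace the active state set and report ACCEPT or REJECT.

initial (ε-close {0}): {0,1,2,3,4,6,8,10,11,12}
'e' @ 1: {1,3,4,5,6,7,8,11,12,13}  [accepting]
'c' @ 2: {1,3,4,5,6,8,9}  [accepting]
'b' @ 3: {1,3,4,5,6,7,8}  [accepting]
'b' @ 4: {1,3,4,5,6,7,8}  [accepting]
'e' @ 5: {1,3,4,5,6,7,8}  [accepting]
'a' @ 6: {}  — state set empty
rest 'bc' ignored (set empty)
end set {} — state 1 not in

Answer: REJECT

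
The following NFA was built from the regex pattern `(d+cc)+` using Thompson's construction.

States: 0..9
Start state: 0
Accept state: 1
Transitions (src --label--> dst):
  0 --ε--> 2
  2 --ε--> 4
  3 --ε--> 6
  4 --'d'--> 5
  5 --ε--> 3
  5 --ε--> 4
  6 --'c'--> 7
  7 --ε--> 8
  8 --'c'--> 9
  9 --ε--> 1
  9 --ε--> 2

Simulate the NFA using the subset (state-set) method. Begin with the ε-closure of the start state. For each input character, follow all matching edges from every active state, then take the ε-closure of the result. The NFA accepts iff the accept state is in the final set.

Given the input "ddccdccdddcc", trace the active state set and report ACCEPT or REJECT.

Answer: ACCEPT

Trace:
initial (ε-close {0}): {0,2,4}
'd' @ 1: {3,4,5,6}
'd' @ 2: {3,4,5,6}
'c' @ 3: {7,8}
'c' @ 4: {1,2,4,9}  [accepting]
'd' @ 5: {3,4,5,6}
'c' @ 6: {7,8}
'c' @ 7: {1,2,4,9}  [accepting]
'd' @ 8: {3,4,5,6}
'd' @ 9: {3,4,5,6}
'd' @ 10: {3,4,5,6}
'c' @ 11: {7,8}
'c' @ 12: {1,2,4,9}  [accepting]
end set {1,2,4,9} — state 1 in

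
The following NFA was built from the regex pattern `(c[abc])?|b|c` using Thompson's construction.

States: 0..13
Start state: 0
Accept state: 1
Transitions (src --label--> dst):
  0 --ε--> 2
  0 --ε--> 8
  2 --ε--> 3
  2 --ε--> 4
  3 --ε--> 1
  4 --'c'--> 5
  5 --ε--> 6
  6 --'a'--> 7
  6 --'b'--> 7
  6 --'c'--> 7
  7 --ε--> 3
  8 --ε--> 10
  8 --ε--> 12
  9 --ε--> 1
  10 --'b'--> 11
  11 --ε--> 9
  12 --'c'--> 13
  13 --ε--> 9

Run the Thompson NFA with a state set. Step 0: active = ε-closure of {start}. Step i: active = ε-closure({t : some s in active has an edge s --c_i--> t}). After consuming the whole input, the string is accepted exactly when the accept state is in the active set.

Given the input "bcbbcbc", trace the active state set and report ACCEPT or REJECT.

S₀ = ε-closure({0}) = {0,1,2,3,4,8,10,12}
'b' @ 1: {1,9,11}  ✓accept
'c' @ 2: {}  — dead — no transitions
rest 'bbcbc' ignored (set empty)
after full input: {}  (accept=1 not in)

Answer: REJECT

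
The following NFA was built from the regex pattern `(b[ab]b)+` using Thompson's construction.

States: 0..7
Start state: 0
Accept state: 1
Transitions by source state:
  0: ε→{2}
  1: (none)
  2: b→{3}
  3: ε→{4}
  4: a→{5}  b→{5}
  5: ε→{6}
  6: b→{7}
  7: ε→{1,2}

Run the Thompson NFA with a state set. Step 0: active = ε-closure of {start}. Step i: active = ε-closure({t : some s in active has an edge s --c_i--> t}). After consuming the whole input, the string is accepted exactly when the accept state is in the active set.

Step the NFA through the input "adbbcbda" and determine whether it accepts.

start: ε-closure({0}) = {0,2}
'a' @ 1: {}  — state set empty
rest 'dbbcbda' ignored (set empty)
end set {} — state 1 not in

Answer: REJECT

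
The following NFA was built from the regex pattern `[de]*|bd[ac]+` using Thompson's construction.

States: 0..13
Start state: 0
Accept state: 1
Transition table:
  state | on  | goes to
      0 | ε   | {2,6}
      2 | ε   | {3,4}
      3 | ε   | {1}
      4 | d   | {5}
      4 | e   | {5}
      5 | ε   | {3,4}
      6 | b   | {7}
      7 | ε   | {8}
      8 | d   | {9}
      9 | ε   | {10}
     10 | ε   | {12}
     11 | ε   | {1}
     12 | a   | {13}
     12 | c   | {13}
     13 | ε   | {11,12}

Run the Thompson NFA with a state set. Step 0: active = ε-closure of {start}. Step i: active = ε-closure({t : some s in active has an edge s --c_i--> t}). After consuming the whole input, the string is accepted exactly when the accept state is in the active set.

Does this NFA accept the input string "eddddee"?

Answer: ACCEPT

Derivation:
initial (ε-close {0}): {0,1,2,3,4,6}
'e' @ 1: {1,3,4,5}  [accepting]
'd' @ 2: {1,3,4,5}  [accepting]
'd' @ 3: {1,3,4,5}  [accepting]
'd' @ 4: {1,3,4,5}  [accepting]
'd' @ 5: {1,3,4,5}  [accepting]
'e' @ 6: {1,3,4,5}  [accepting]
'e' @ 7: {1,3,4,5}  [accepting]
after full input: {1,3,4,5}  (accept=1 in)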